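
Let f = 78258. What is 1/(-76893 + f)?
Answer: 1/1365 ≈ 0.00073260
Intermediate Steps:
1/(-76893 + f) = 1/(-76893 + 78258) = 1/1365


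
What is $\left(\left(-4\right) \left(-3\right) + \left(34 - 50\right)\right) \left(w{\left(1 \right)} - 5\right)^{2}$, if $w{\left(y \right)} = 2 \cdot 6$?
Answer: $-196$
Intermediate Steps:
$w{\left(y \right)} = 12$
$\left(\left(-4\right) \left(-3\right) + \left(34 - 50\right)\right) \left(w{\left(1 \right)} - 5\right)^{2} = \left(\left(-4\right) \left(-3\right) + \left(34 - 50\right)\right) \left(12 - 5\right)^{2} = \left(12 + \left(34 - 50\right)\right) 7^{2} = \left(12 - 16\right) 49 = \left(-4\right) 49 = -196$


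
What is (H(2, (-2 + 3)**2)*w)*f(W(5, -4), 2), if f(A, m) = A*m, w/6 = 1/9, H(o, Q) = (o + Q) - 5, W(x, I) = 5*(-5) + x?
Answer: 160/3 ≈ 53.333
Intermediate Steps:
W(x, I) = -25 + x
H(o, Q) = -5 + Q + o (H(o, Q) = (Q + o) - 5 = -5 + Q + o)
w = 2/3 (w = 6/9 = 6*(1/9) = 2/3 ≈ 0.66667)
(H(2, (-2 + 3)**2)*w)*f(W(5, -4), 2) = ((-5 + (-2 + 3)**2 + 2)*(2/3))*((-25 + 5)*2) = ((-5 + 1**2 + 2)*(2/3))*(-20*2) = ((-5 + 1 + 2)*(2/3))*(-40) = -2*2/3*(-40) = -4/3*(-40) = 160/3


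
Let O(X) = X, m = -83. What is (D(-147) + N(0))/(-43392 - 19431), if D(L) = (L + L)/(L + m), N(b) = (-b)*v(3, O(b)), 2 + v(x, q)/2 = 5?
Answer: -49/2408215 ≈ -2.0347e-5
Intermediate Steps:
v(x, q) = 6 (v(x, q) = -4 + 2*5 = -4 + 10 = 6)
N(b) = -6*b (N(b) = -b*6 = -6*b)
D(L) = 2*L/(-83 + L) (D(L) = (L + L)/(L - 83) = (2*L)/(-83 + L) = 2*L/(-83 + L))
(D(-147) + N(0))/(-43392 - 19431) = (2*(-147)/(-83 - 147) - 6*0)/(-43392 - 19431) = (2*(-147)/(-230) + 0)/(-62823) = (2*(-147)*(-1/230) + 0)*(-1/62823) = (147/115 + 0)*(-1/62823) = (147/115)*(-1/62823) = -49/2408215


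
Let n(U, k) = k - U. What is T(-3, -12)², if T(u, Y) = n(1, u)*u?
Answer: 144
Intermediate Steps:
T(u, Y) = u*(-1 + u) (T(u, Y) = (u - 1*1)*u = (u - 1)*u = (-1 + u)*u = u*(-1 + u))
T(-3, -12)² = (-3*(-1 - 3))² = (-3*(-4))² = 12² = 144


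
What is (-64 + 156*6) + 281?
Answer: 1153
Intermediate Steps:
(-64 + 156*6) + 281 = (-64 + 936) + 281 = 872 + 281 = 1153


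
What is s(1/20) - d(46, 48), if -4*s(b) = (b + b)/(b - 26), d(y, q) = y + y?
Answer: -95495/1038 ≈ -91.999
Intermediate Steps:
d(y, q) = 2*y
s(b) = -b/(2*(-26 + b)) (s(b) = -(b + b)/(4*(b - 26)) = -2*b/(4*(-26 + b)) = -b/(2*(-26 + b)))
s(1/20) - d(46, 48) = -1/(20*(-52 + 2/20)) - 2*46 = -1*1/20/(-52 + 2*(1/20)) - 1*92 = -1*1/20/(-52 + 1/10) - 92 = -1*1/20/(-519/10) - 92 = -1*1/20*(-10/519) - 92 = 1/1038 - 92 = -95495/1038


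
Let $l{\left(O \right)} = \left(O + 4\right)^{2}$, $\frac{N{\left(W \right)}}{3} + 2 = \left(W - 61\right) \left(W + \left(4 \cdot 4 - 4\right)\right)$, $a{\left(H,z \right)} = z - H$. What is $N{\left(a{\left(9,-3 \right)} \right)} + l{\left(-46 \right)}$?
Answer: $1758$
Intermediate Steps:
$N{\left(W \right)} = -6 + 3 \left(-61 + W\right) \left(12 + W\right)$ ($N{\left(W \right)} = -6 + 3 \left(W - 61\right) \left(W + \left(4 \cdot 4 - 4\right)\right) = -6 + 3 \left(-61 + W\right) \left(W + \left(16 - 4\right)\right) = -6 + 3 \left(-61 + W\right) \left(W + 12\right) = -6 + 3 \left(-61 + W\right) \left(12 + W\right)$)
$l{\left(O \right)} = \left(4 + O\right)^{2}$
$N{\left(a{\left(9,-3 \right)} \right)} + l{\left(-46 \right)} = \left(-2202 - 147 \left(-3 - 9\right) + 3 \left(-3 - 9\right)^{2}\right) + \left(4 - 46\right)^{2} = \left(-2202 - 147 \left(-3 - 9\right) + 3 \left(-3 - 9\right)^{2}\right) + \left(-42\right)^{2} = \left(-2202 - -1764 + 3 \left(-12\right)^{2}\right) + 1764 = \left(-2202 + 1764 + 3 \cdot 144\right) + 1764 = \left(-2202 + 1764 + 432\right) + 1764 = -6 + 1764 = 1758$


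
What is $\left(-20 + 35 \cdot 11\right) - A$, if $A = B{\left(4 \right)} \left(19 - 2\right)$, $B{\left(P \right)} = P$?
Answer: $297$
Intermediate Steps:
$A = 68$ ($A = 4 \left(19 - 2\right) = 4 \cdot 17 = 68$)
$\left(-20 + 35 \cdot 11\right) - A = \left(-20 + 35 \cdot 11\right) - 68 = \left(-20 + 385\right) - 68 = 365 - 68 = 297$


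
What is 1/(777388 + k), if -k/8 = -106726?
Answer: 1/1631196 ≈ 6.1305e-7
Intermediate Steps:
k = 853808 (k = -8*(-106726) = 853808)
1/(777388 + k) = 1/(777388 + 853808) = 1/1631196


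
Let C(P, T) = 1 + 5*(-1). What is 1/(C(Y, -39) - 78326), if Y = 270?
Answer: -1/78330 ≈ -1.2766e-5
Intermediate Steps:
C(P, T) = -4 (C(P, T) = 1 - 5 = -4)
1/(C(Y, -39) - 78326) = 1/(-4 - 78326) = 1/(-78330) = -1/78330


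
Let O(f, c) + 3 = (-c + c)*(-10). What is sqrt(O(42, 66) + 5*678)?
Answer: sqrt(3387) ≈ 58.198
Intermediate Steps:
O(f, c) = -3 (O(f, c) = -3 + (-c + c)*(-10) = -3 + 0*(-10) = -3 + 0 = -3)
sqrt(O(42, 66) + 5*678) = sqrt(-3 + 5*678) = sqrt(-3 + 3390) = sqrt(3387)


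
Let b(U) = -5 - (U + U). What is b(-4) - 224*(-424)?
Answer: 94979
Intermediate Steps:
b(U) = -5 - 2*U
b(-4) - 224*(-424) = (-5 - 2*(-4)) - 224*(-424) = (-5 + 8) + 94976 = 3 + 94976 = 94979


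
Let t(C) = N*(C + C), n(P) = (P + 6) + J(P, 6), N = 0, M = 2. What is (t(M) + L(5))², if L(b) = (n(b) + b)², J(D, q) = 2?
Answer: 104976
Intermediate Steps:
n(P) = 8 + P (n(P) = (P + 6) + 2 = (6 + P) + 2 = 8 + P)
t(C) = 0 (t(C) = 0*(C + C) = 0*(2*C) = 0)
L(b) = (8 + 2*b)² (L(b) = ((8 + b) + b)² = (8 + 2*b)²)
(t(M) + L(5))² = (0 + 4*(4 + 5)²)² = (0 + 4*9²)² = (0 + 4*81)² = (0 + 324)² = 324² = 104976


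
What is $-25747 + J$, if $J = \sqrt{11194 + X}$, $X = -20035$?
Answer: $-25747 + i \sqrt{8841} \approx -25747.0 + 94.027 i$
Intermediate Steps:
$J = i \sqrt{8841}$ ($J = \sqrt{11194 - 20035} = \sqrt{-8841} = i \sqrt{8841} \approx 94.027 i$)
$-25747 + J = -25747 + i \sqrt{8841}$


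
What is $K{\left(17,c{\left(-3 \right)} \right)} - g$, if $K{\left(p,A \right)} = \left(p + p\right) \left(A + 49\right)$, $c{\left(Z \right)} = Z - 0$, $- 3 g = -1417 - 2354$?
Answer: $307$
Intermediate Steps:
$g = 1257$ ($g = - \frac{-1417 - 2354}{3} = \left(- \frac{1}{3}\right) \left(-3771\right) = 1257$)
$c{\left(Z \right)} = Z$ ($c{\left(Z \right)} = Z + 0 = Z$)
$K{\left(p,A \right)} = 2 p \left(49 + A\right)$
$K{\left(17,c{\left(-3 \right)} \right)} - g = 2 \cdot 17 \left(49 - 3\right) - 1257 = 2 \cdot 17 \cdot 46 - 1257 = 1564 - 1257 = 307$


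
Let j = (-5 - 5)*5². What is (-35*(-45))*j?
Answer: -393750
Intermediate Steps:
j = -250 (j = -10*25 = -250)
(-35*(-45))*j = -35*(-45)*(-250) = 1575*(-250) = -393750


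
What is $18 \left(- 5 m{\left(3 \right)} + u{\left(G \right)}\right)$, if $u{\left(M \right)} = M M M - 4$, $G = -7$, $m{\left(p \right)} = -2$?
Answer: $-6066$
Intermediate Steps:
$u{\left(M \right)} = -4 + M^{3}$ ($u{\left(M \right)} = M^{2} M - 4 = M^{3} - 4 = -4 + M^{3}$)
$18 \left(- 5 m{\left(3 \right)} + u{\left(G \right)}\right) = 18 \left(\left(-5\right) \left(-2\right) + \left(-4 + \left(-7\right)^{3}\right)\right) = 18 \left(10 - 347\right) = 18 \left(-337\right) = -6066$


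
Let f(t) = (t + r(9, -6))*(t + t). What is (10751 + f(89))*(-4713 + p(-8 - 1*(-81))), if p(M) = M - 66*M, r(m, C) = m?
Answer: -266668310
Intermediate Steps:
f(t) = 2*t*(9 + t) (f(t) = (t + 9)*(t + t) = (9 + t)*(2*t) = 2*t*(9 + t))
p(M) = -65*M
(10751 + f(89))*(-4713 + p(-8 - 1*(-81))) = (10751 + 2*89*(9 + 89))*(-4713 - 65*(-8 - 1*(-81))) = (10751 + 2*89*98)*(-4713 - 65*(-8 + 81)) = (10751 + 17444)*(-4713 - 65*73) = 28195*(-4713 - 4745) = 28195*(-9458) = -266668310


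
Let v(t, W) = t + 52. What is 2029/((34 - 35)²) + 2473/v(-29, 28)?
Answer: 49140/23 ≈ 2136.5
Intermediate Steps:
v(t, W) = 52 + t
2029/((34 - 35)²) + 2473/v(-29, 28) = 2029/((34 - 35)²) + 2473/(52 - 29) = 2029/((-1)²) + 2473/23 = 2029/1 + 2473*(1/23) = 2029*1 + 2473/23 = 2029 + 2473/23 = 49140/23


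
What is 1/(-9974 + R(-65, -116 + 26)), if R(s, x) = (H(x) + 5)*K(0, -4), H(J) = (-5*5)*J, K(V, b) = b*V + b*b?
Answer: 1/26106 ≈ 3.8305e-5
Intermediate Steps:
K(V, b) = b² + V*b (K(V, b) = V*b + b² = b² + V*b)
H(J) = -25*J
R(s, x) = 80 - 400*x (R(s, x) = (-25*x + 5)*(-4*(0 - 4)) = (5 - 25*x)*(-4*(-4)) = (5 - 25*x)*16 = 80 - 400*x)
1/(-9974 + R(-65, -116 + 26)) = 1/(-9974 + (80 - 400*(-116 + 26))) = 1/(-9974 + (80 - 400*(-90))) = 1/(-9974 + (80 + 36000)) = 1/(-9974 + 36080) = 1/26106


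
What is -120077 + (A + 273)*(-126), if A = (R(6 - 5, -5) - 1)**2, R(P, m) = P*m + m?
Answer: -169721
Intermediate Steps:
R(P, m) = m + P*m
A = 121 (A = (-5*(1 + (6 - 5)) - 1)**2 = (-5*(1 + 1) - 1)**2 = (-5*2 - 1)**2 = (-10 - 1)**2 = (-11)**2 = 121)
-120077 + (A + 273)*(-126) = -120077 + (121 + 273)*(-126) = -120077 + 394*(-126) = -120077 - 49644 = -169721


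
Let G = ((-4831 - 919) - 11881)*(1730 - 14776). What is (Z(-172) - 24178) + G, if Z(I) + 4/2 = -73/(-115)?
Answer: 26448832363/115 ≈ 2.2999e+8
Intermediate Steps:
Z(I) = -157/115 (Z(I) = -2 - 73/(-115) = -2 - 73*(-1/115) = -2 + 73/115 = -157/115)
G = 230014026 (G = (-5750 - 11881)*(-13046) = -17631*(-13046) = 230014026)
(Z(-172) - 24178) + G = (-157/115 - 24178) + 230014026 = -2780627/115 + 230014026 = 26448832363/115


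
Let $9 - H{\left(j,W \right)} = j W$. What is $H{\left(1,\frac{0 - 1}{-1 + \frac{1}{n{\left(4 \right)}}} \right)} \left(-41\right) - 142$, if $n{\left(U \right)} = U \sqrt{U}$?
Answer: $- \frac{3249}{7} \approx -464.14$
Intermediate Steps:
$n{\left(U \right)} = U^{\frac{3}{2}}$
$H{\left(j,W \right)} = 9 - W j$ ($H{\left(j,W \right)} = 9 - j W = 9 - W j$)
$H{\left(1,\frac{0 - 1}{-1 + \frac{1}{n{\left(4 \right)}}} \right)} \left(-41\right) - 142 = \left(9 - \frac{0 - 1}{-1 + \frac{1}{4^{\frac{3}{2}}}} \cdot 1\right) \left(-41\right) - 142 = \left(9 - - \frac{1}{-1 + \frac{1}{8}} \cdot 1\right) \left(-41\right) - 142 = \left(9 - - \frac{1}{- \frac{7}{8}} \cdot 1\right) \left(-41\right) - 142 = \left(9 - \left(-1\right) \left(- \frac{8}{7}\right) 1\right) \left(-41\right) - 142 = \left(9 - \frac{8}{7} \cdot 1\right) \left(-41\right) - 142 = \left(9 - \frac{8}{7}\right) \left(-41\right) - 142 = \frac{55}{7} \left(-41\right) - 142 = - \frac{2255}{7} - 142 = - \frac{3249}{7}$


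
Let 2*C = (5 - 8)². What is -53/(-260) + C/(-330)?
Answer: 136/715 ≈ 0.19021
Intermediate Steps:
C = 9/2 (C = (5 - 8)²/2 = (½)*(-3)² = (½)*9 = 9/2 ≈ 4.5000)
-53/(-260) + C/(-330) = -53/(-260) + (9/2)/(-330) = -53*(-1/260) + (9/2)*(-1/330) = 53/260 - 3/220 = 136/715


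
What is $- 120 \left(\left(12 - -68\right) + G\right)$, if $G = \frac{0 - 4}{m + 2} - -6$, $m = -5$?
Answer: $-10480$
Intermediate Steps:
$G = \frac{22}{3}$ ($G = \frac{0 - 4}{-5 + 2} - -6 = - \frac{4}{-3} + 6 = \left(-4\right) \left(- \frac{1}{3}\right) + 6 = \frac{4}{3} + 6 = \frac{22}{3} \approx 7.3333$)
$- 120 \left(\left(12 - -68\right) + G\right) = - 120 \left(\left(12 - -68\right) + \frac{22}{3}\right) = - 120 \left(\left(12 + 68\right) + \frac{22}{3}\right) = - 120 \left(80 + \frac{22}{3}\right) = \left(-120\right) \frac{262}{3} = -10480$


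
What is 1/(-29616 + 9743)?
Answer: -1/19873 ≈ -5.0320e-5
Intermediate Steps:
1/(-29616 + 9743) = 1/(-19873) = -1/19873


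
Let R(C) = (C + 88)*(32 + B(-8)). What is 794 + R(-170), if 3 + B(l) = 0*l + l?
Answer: -928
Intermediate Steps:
B(l) = -3 + l (B(l) = -3 + (0*l + l) = -3 + (0 + l) = -3 + l)
R(C) = 1848 + 21*C (R(C) = (C + 88)*(32 + (-3 - 8)) = (88 + C)*(32 - 11) = (88 + C)*21 = 1848 + 21*C)
794 + R(-170) = 794 + (1848 + 21*(-170)) = 794 + (1848 - 3570) = 794 - 1722 = -928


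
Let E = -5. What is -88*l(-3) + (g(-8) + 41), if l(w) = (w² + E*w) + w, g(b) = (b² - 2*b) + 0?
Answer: -1727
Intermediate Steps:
g(b) = b² - 2*b
l(w) = w² - 4*w (l(w) = (w² - 5*w) + w = w² - 4*w)
-88*l(-3) + (g(-8) + 41) = -(-264)*(-4 - 3) + (-8*(-2 - 8) + 41) = -(-264)*(-7) + (-8*(-10) + 41) = -88*21 + (80 + 41) = -1848 + 121 = -1727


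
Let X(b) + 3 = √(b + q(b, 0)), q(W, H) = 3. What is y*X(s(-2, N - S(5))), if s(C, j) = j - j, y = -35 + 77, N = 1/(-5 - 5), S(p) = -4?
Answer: -126 + 42*√3 ≈ -53.254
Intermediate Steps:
N = -⅒ (N = 1/(-10) = -⅒ ≈ -0.10000)
y = 42
s(C, j) = 0
X(b) = -3 + √(3 + b) (X(b) = -3 + √(b + 3) = -3 + √(3 + b))
y*X(s(-2, N - S(5))) = 42*(-3 + √(3 + 0)) = 42*(-3 + √3) = -126 + 42*√3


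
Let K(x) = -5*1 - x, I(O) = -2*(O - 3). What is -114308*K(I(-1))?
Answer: 1486004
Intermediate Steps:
I(O) = 6 - 2*O (I(O) = -2*(-3 + O) = 6 - 2*O)
K(x) = -5 - x
-114308*K(I(-1)) = -114308*(-5 - (6 - 2*(-1))) = -114308*(-5 - (6 + 2)) = -114308*(-5 - 1*8) = -114308*(-5 - 8) = -114308*(-13) = 1486004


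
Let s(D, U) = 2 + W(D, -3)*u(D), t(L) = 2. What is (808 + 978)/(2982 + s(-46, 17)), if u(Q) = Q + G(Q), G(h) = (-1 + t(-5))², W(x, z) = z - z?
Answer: 893/1492 ≈ 0.59853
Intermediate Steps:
W(x, z) = 0
G(h) = 1 (G(h) = (-1 + 2)² = 1² = 1)
u(Q) = 1 + Q (u(Q) = Q + 1 = 1 + Q)
s(D, U) = 2 (s(D, U) = 2 + 0*(1 + D) = 2 + 0 = 2)
(808 + 978)/(2982 + s(-46, 17)) = (808 + 978)/(2982 + 2) = 1786/2984 = 1786*(1/2984) = 893/1492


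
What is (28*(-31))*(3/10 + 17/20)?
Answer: -4991/5 ≈ -998.20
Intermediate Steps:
(28*(-31))*(3/10 + 17/20) = -868*(3*(⅒) + 17*(1/20)) = -868*(3/10 + 17/20) = -868*23/20 = -4991/5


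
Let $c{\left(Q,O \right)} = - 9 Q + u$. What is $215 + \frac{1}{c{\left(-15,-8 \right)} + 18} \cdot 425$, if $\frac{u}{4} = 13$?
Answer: $\frac{8900}{41} \approx 217.07$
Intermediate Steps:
$u = 52$ ($u = 4 \cdot 13 = 52$)
$c{\left(Q,O \right)} = 52 - 9 Q$ ($c{\left(Q,O \right)} = - 9 Q + 52 = 52 - 9 Q$)
$215 + \frac{1}{c{\left(-15,-8 \right)} + 18} \cdot 425 = 215 + \frac{1}{\left(52 - -135\right) + 18} \cdot 425 = 215 + \frac{1}{\left(52 + 135\right) + 18} \cdot 425 = 215 + \frac{1}{187 + 18} \cdot 425 = 215 + \frac{1}{205} \cdot 425 = 215 + \frac{85}{41} = \frac{8900}{41}$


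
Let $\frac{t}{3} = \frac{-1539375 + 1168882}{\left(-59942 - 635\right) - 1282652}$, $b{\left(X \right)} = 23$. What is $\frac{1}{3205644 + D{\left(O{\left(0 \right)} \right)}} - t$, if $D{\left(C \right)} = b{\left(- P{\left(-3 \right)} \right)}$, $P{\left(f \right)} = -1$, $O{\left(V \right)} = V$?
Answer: $- \frac{1187676736088}{1435314959581} \approx -0.82747$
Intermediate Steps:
$D{\left(C \right)} = 23$
$t = \frac{370493}{447743}$ ($t = 3 \frac{-1539375 + 1168882}{\left(-59942 - 635\right) - 1282652} = 3 \left(- \frac{370493}{\left(-59942 - 635\right) - 1282652}\right) = 3 \left(- \frac{370493}{-60577 - 1282652}\right) = 3 \left(- \frac{370493}{-1343229}\right) = 3 \left(\left(-370493\right) \left(- \frac{1}{1343229}\right)\right) = 3 \cdot \frac{370493}{1343229} = \frac{370493}{447743} \approx 0.82747$)
$\frac{1}{3205644 + D{\left(O{\left(0 \right)} \right)}} - t = \frac{1}{3205644 + 23} - \frac{370493}{447743} = \frac{1}{3205667} - \frac{370493}{447743} = - \frac{1187676736088}{1435314959581}$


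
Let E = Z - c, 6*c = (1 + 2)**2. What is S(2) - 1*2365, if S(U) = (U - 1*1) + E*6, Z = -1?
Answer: -2379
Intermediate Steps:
c = 3/2 (c = (1 + 2)**2/6 = (1/6)*3**2 = (1/6)*9 = 3/2 ≈ 1.5000)
E = -5/2 (E = -1 - 1*3/2 = -1 - 3/2 = -5/2 ≈ -2.5000)
S(U) = -16 + U (S(U) = (U - 1*1) - 5/2*6 = (U - 1) - 15 = (-1 + U) - 15 = -16 + U)
S(2) - 1*2365 = (-16 + 2) - 1*2365 = -14 - 2365 = -2379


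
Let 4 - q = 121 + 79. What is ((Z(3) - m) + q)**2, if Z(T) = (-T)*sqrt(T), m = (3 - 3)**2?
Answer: 38443 + 1176*sqrt(3) ≈ 40480.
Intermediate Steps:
m = 0 (m = 0**2 = 0)
Z(T) = -T**(3/2)
q = -196 (q = 4 - (121 + 79) = 4 - 1*200 = 4 - 200 = -196)
((Z(3) - m) + q)**2 = ((-3**(3/2) - 1*0) - 196)**2 = ((-3*sqrt(3) + 0) - 196)**2 = (-3*sqrt(3) - 196)**2 = (-196 - 3*sqrt(3))**2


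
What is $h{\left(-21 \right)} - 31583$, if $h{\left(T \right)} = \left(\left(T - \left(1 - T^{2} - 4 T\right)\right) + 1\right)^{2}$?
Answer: $81313$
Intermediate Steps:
$h{\left(T \right)} = \left(T^{2} + 5 T\right)^{2}$ ($h{\left(T \right)} = \left(\left(T + \left(-1 + T^{2} + 4 T\right)\right) + 1\right)^{2} = \left(\left(-1 + T^{2} + 5 T\right) + 1\right)^{2} = \left(T^{2} + 5 T\right)^{2}$)
$h{\left(-21 \right)} - 31583 = \left(-21\right)^{2} \left(5 - 21\right)^{2} - 31583 = 441 \left(-16\right)^{2} - 31583 = 441 \cdot 256 - 31583 = 112896 - 31583 = 81313$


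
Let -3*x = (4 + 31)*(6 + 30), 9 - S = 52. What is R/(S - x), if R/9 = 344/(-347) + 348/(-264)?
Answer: -158679/2878018 ≈ -0.055135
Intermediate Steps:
S = -43 (S = 9 - 1*52 = 9 - 52 = -43)
x = -420 (x = -(4 + 31)*(6 + 30)/3 = -35*36/3 = -1/3*1260 = -420)
R = -158679/7634 (R = 9*(344/(-347) + 348/(-264)) = 9*(344*(-1/347) + 348*(-1/264)) = 9*(-344/347 - 29/22) = 9*(-17631/7634) = -158679/7634 ≈ -20.786)
R/(S - x) = -158679/7634/(-43 - 1*(-420)) = -158679/7634/(-43 + 420) = -158679/7634/377 = (1/377)*(-158679/7634) = -158679/2878018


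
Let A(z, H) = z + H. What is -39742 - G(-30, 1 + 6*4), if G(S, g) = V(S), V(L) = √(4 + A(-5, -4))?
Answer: -39742 - I*√5 ≈ -39742.0 - 2.2361*I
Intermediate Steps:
A(z, H) = H + z
V(L) = I*√5 (V(L) = √(4 + (-4 - 5)) = √(4 - 9) = √(-5) = I*√5)
G(S, g) = I*√5
-39742 - G(-30, 1 + 6*4) = -39742 - I*√5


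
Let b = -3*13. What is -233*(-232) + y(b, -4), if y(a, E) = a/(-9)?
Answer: 162181/3 ≈ 54060.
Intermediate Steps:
b = -39
y(a, E) = -a/9 (y(a, E) = a*(-⅑) = -a/9)
-233*(-232) + y(b, -4) = -233*(-232) - ⅑*(-39) = 54056 + 13/3 = 162181/3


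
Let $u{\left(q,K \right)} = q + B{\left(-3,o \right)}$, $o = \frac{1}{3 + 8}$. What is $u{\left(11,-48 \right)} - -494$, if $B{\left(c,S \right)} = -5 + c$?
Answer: $497$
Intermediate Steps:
$o = \frac{1}{11} \approx 0.090909$
$u{\left(q,K \right)} = -8 + q$ ($u{\left(q,K \right)} = q - 8 = -8 + q$)
$u{\left(11,-48 \right)} - -494 = \left(-8 + 11\right) - -494 = 3 + 494 = 497$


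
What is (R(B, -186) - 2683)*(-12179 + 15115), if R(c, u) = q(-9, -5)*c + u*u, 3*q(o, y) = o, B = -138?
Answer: 94912072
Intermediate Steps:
q(o, y) = o/3
R(c, u) = u² - 3*c (R(c, u) = ((⅓)*(-9))*c + u*u = -3*c + u² = u² - 3*c)
(R(B, -186) - 2683)*(-12179 + 15115) = (((-186)² - 3*(-138)) - 2683)*(-12179 + 15115) = ((34596 + 414) - 2683)*2936 = (35010 - 2683)*2936 = 32327*2936 = 94912072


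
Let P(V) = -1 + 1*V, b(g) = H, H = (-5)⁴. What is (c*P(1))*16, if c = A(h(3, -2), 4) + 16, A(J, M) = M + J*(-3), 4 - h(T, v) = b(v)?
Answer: 0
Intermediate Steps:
H = 625
b(g) = 625
h(T, v) = -621 (h(T, v) = 4 - 1*625 = 4 - 625 = -621)
A(J, M) = M - 3*J
c = 1883 (c = (4 - 3*(-621)) + 16 = (4 + 1863) + 16 = 1867 + 16 = 1883)
P(V) = -1 + V
(c*P(1))*16 = (1883*(-1 + 1))*16 = (1883*0)*16 = 0*16 = 0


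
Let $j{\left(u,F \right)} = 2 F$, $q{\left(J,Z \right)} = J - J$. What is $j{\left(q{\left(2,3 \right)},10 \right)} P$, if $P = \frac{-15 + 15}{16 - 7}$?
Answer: $0$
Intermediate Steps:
$q{\left(J,Z \right)} = 0$
$P = 0$ ($P = \frac{0}{9} = 0 \cdot \frac{1}{9} = 0$)
$j{\left(q{\left(2,3 \right)},10 \right)} P = 2 \cdot 10 \cdot 0 = 20 \cdot 0 = 0$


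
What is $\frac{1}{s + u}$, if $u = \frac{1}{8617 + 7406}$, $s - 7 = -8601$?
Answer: $- \frac{16023}{137701661} \approx -0.00011636$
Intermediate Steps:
$s = -8594$ ($s = 7 - 8601 = -8594$)
$u = \frac{1}{16023} \approx 6.241 \cdot 10^{-5}$
$\frac{1}{s + u} = \frac{1}{-8594 + \frac{1}{16023}} = \frac{1}{- \frac{137701661}{16023}} = - \frac{16023}{137701661}$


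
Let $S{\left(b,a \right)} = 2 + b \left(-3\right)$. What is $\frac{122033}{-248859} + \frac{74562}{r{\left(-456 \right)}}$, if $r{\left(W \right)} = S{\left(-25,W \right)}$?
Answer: $\frac{18546028217}{19162143} \approx 967.85$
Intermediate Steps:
$S{\left(b,a \right)} = 2 - 3 b$
$r{\left(W \right)} = 77$ ($r{\left(W \right)} = 2 - -75 = 2 + 75 = 77$)
$\frac{122033}{-248859} + \frac{74562}{r{\left(-456 \right)}} = \frac{122033}{-248859} + \frac{74562}{77} = 122033 \left(- \frac{1}{248859}\right) + 74562 \cdot \frac{1}{77} = - \frac{122033}{248859} + \frac{74562}{77} = \frac{18546028217}{19162143}$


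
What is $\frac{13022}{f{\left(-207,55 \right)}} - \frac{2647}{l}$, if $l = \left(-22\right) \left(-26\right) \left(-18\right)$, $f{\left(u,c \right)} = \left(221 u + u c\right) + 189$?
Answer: $\frac{1850401}{65142792} \approx 0.028405$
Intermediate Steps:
$f{\left(u,c \right)} = 189 + 221 u + c u$ ($f{\left(u,c \right)} = \left(221 u + c u\right) + 189 = 189 + 221 u + c u$)
$l = -10296$ ($l = 572 \left(-18\right) = -10296$)
$\frac{13022}{f{\left(-207,55 \right)}} - \frac{2647}{l} = \frac{13022}{189 + 221 \left(-207\right) + 55 \left(-207\right)} - \frac{2647}{-10296} = \frac{13022}{189 - 45747 - 11385} - - \frac{2647}{10296} = \frac{13022}{-56943} + \frac{2647}{10296} = 13022 \left(- \frac{1}{56943}\right) + \frac{2647}{10296} = - \frac{13022}{56943} + \frac{2647}{10296} = \frac{1850401}{65142792}$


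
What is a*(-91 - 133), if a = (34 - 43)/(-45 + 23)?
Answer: -1008/11 ≈ -91.636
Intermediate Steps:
a = 9/22 (a = -9/(-22) = -9*(-1/22) = 9/22 ≈ 0.40909)
a*(-91 - 133) = 9*(-91 - 133)/22 = (9/22)*(-224) = -1008/11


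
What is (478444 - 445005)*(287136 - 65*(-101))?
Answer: 9821067739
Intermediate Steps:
(478444 - 445005)*(287136 - 65*(-101)) = 33439*(287136 + 6565) = 33439*293701 = 9821067739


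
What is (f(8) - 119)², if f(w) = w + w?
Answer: 10609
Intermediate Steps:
f(w) = 2*w
(f(8) - 119)² = (2*8 - 119)² = (16 - 119)² = (-103)² = 10609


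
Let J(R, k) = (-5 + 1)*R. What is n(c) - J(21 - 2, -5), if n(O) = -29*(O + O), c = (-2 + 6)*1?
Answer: -156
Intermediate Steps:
J(R, k) = -4*R
c = 4 (c = 4*1 = 4)
n(O) = -58*O
n(c) - J(21 - 2, -5) = -58*4 - (-4)*(21 - 2) = -232 - (-4)*19 = -232 - 1*(-76) = -232 + 76 = -156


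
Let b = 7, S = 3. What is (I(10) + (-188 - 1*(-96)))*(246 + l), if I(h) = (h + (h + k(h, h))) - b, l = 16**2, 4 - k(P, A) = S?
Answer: -39156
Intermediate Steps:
k(P, A) = 1 (k(P, A) = 4 - 1*3 = 4 - 3 = 1)
l = 256
I(h) = -6 + 2*h (I(h) = (h + (h + 1)) - 1*7 = (h + (1 + h)) - 7 = (1 + 2*h) - 7 = -6 + 2*h)
(I(10) + (-188 - 1*(-96)))*(246 + l) = ((-6 + 2*10) + (-188 - 1*(-96)))*(246 + 256) = ((-6 + 20) + (-188 + 96))*502 = (14 - 92)*502 = -78*502 = -39156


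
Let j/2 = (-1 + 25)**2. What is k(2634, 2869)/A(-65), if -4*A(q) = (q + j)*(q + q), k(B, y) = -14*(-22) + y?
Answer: 6354/70655 ≈ 0.089930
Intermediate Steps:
k(B, y) = 308 + y
j = 1152 (j = 2*(-1 + 25)**2 = 2*24**2 = 2*576 = 1152)
A(q) = -q*(1152 + q)/2 (A(q) = -(q + 1152)*(q + q)/4 = -(1152 + q)*2*q/4 = -q*(1152 + q)/2)
k(2634, 2869)/A(-65) = (308 + 2869)/((-1/2*(-65)*(1152 - 65))) = 3177/((-1/2*(-65)*1087)) = 3177/(70655/2) = 3177*(2/70655) = 6354/70655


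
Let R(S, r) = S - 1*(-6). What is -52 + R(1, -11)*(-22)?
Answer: -206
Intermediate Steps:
R(S, r) = 6 + S (R(S, r) = S + 6 = 6 + S)
-52 + R(1, -11)*(-22) = -52 + (6 + 1)*(-22) = -52 + 7*(-22) = -52 - 154 = -206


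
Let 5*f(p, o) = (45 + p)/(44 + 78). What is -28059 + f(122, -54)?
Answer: -17115823/610 ≈ -28059.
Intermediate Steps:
f(p, o) = 9/122 + p/610 (f(p, o) = ((45 + p)/(44 + 78))/5 = ((45 + p)/122)/5 = ((45 + p)*(1/122))/5 = (45/122 + p/122)/5 = 9/122 + p/610)
-28059 + f(122, -54) = -28059 + (9/122 + (1/610)*122) = -28059 + (9/122 + ⅕) = -28059 + 167/610 = -17115823/610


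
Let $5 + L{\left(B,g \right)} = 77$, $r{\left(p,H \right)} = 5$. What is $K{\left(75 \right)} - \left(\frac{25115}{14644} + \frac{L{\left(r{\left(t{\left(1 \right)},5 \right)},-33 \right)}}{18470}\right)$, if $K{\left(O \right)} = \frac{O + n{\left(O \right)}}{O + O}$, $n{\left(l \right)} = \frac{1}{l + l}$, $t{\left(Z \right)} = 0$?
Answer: $- \frac{46361117377}{38035501875} \approx -1.2189$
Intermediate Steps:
$n{\left(l \right)} = \frac{1}{2 l}$
$L{\left(B,g \right)} = 72$ ($L{\left(B,g \right)} = -5 + 77 = 72$)
$K{\left(O \right)} = \frac{O + \frac{1}{2 O}}{2 O}$ ($K{\left(O \right)} = \frac{O + \frac{1}{2 O}}{O + O} = \frac{O + \frac{1}{2 O}}{2 O}$)
$K{\left(75 \right)} - \left(\frac{25115}{14644} + \frac{L{\left(r{\left(t{\left(1 \right)},5 \right)},-33 \right)}}{18470}\right) = \left(\frac{1}{2} + \frac{1}{4 \cdot 5625}\right) - \left(\frac{25115}{14644} + \frac{72}{18470}\right) = \left(\frac{1}{2} + \frac{1}{4} \cdot \frac{1}{5625}\right) - \left(25115 \cdot \frac{1}{14644} + 72 \cdot \frac{1}{18470}\right) = \left(\frac{1}{2} + \frac{1}{22500}\right) - \left(\frac{25115}{14644} + \frac{36}{9235}\right) = \frac{11251}{22500} - \frac{232464209}{135237340} = - \frac{46361117377}{38035501875}$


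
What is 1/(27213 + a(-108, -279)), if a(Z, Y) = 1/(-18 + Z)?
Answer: 126/3428837 ≈ 3.6747e-5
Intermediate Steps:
1/(27213 + a(-108, -279)) = 1/(27213 + 1/(-18 - 108)) = 1/(27213 + 1/(-126)) = 1/(27213 - 1/126) = 1/(3428837/126) = 126/3428837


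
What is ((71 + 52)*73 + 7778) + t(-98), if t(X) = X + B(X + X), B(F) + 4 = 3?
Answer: 16658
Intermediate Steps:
B(F) = -1 (B(F) = -4 + 3 = -1)
t(X) = -1 + X (t(X) = X - 1 = -1 + X)
((71 + 52)*73 + 7778) + t(-98) = ((71 + 52)*73 + 7778) + (-1 - 98) = (123*73 + 7778) - 99 = (8979 + 7778) - 99 = 16757 - 99 = 16658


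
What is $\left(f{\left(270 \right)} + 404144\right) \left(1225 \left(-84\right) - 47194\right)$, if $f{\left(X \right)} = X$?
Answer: $-60700114916$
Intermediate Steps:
$\left(f{\left(270 \right)} + 404144\right) \left(1225 \left(-84\right) - 47194\right) = \left(270 + 404144\right) \left(1225 \left(-84\right) - 47194\right) = 404414 \left(-102900 - 47194\right) = 404414 \left(-150094\right) = -60700114916$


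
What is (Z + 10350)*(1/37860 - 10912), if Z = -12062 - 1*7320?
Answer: 932843744302/9465 ≈ 9.8557e+7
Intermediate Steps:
Z = -19382 (Z = -12062 - 7320 = -19382)
(Z + 10350)*(1/37860 - 10912) = (-19382 + 10350)*(1/37860 - 10912) = -9032*(1/37860 - 10912) = -9032*(-413128319/37860) = 932843744302/9465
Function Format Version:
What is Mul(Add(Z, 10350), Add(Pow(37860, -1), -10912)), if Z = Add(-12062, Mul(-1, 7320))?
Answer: Rational(932843744302, 9465) ≈ 9.8557e+7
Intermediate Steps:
Z = -19382 (Z = Add(-12062, -7320) = -19382)
Mul(Add(Z, 10350), Add(Pow(37860, -1), -10912)) = Mul(Add(-19382, 10350), Add(Pow(37860, -1), -10912)) = Mul(-9032, Add(Rational(1, 37860), -10912)) = Mul(-9032, Rational(-413128319, 37860)) = Rational(932843744302, 9465)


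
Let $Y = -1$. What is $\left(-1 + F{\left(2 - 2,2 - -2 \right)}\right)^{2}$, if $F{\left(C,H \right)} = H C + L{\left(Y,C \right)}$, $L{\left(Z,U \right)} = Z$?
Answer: $4$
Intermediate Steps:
$F{\left(C,H \right)} = -1 + C H$ ($F{\left(C,H \right)} = H C - 1 = C H - 1 = -1 + C H$)
$\left(-1 + F{\left(2 - 2,2 - -2 \right)}\right)^{2} = \left(-1 - \left(1 - \left(2 - 2\right) \left(2 - -2\right)\right)\right)^{2} = \left(-1 - \left(1 + 0 \left(2 + 2\right)\right)\right)^{2} = \left(-1 + \left(-1 + 0 \cdot 4\right)\right)^{2} = \left(-1 + \left(-1 + 0\right)\right)^{2} = \left(-1 - 1\right)^{2} = \left(-2\right)^{2} = 4$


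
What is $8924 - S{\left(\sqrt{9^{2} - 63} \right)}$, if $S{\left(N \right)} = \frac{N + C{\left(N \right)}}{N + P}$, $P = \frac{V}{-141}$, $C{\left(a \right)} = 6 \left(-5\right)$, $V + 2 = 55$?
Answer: $\frac{3168323608}{355049} + \frac{1766871 \sqrt{2}}{355049} \approx 8930.7$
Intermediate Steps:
$V = 53$ ($V = -2 + 55 = 53$)
$C{\left(a \right)} = -30$
$P = - \frac{53}{141}$ ($P = \frac{53}{-141} = 53 \left(- \frac{1}{141}\right) = - \frac{53}{141} \approx -0.37589$)
$S{\left(N \right)} = \frac{-30 + N}{- \frac{53}{141} + N}$ ($S{\left(N \right)} = \frac{N - 30}{N - \frac{53}{141}} = \frac{-30 + N}{- \frac{53}{141} + N}$)
$8924 - S{\left(\sqrt{9^{2} - 63} \right)} = 8924 - \frac{141 \left(-30 + \sqrt{9^{2} - 63}\right)}{-53 + 141 \sqrt{9^{2} - 63}} = 8924 - \frac{141 \left(-30 + \sqrt{81 - 63}\right)}{-53 + 141 \sqrt{81 - 63}} = 8924 - \frac{141 \left(-30 + \sqrt{18}\right)}{-53 + 141 \sqrt{18}} = 8924 - \frac{141 \left(-30 + 3 \sqrt{2}\right)}{-53 + 141 \cdot 3 \sqrt{2}} = 8924 - \frac{141 \left(-30 + 3 \sqrt{2}\right)}{-53 + 423 \sqrt{2}}$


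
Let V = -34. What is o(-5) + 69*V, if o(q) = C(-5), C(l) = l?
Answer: -2351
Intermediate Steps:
o(q) = -5
o(-5) + 69*V = -5 + 69*(-34) = -5 - 2346 = -2351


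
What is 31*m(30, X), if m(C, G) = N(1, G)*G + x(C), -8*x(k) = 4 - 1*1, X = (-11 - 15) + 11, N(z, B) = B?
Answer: 55707/8 ≈ 6963.4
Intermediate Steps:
X = -15 (X = -26 + 11 = -15)
x(k) = -3/8 (x(k) = -(4 - 1*1)/8 = -(4 - 1)/8 = -⅛*3 = -3/8)
m(C, G) = -3/8 + G² (m(C, G) = G*G - 3/8 = G² - 3/8 = -3/8 + G²)
31*m(30, X) = 31*(-3/8 + (-15)²) = 31*(-3/8 + 225) = 31*(1797/8) = 55707/8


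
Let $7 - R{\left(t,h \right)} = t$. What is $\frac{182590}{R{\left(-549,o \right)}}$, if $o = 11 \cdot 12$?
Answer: $\frac{91295}{278} \approx 328.4$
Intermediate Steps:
$o = 132$
$R{\left(t,h \right)} = 7 - t$
$\frac{182590}{R{\left(-549,o \right)}} = \frac{182590}{7 - -549} = \frac{182590}{7 + 549} = \frac{182590}{556} = 182590 \cdot \frac{1}{556} = \frac{91295}{278}$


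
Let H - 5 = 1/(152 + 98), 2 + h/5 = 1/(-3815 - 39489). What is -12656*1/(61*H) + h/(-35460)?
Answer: -35988728056763/868000792224 ≈ -41.462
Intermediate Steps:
h = -433045/43304 (h = -10 + 5/(-3815 - 39489) = -10 + 5/(-43304) = -10 + 5*(-1/43304) = -10 - 5/43304 = -433045/43304 ≈ -10.000)
H = 1251/250 (H = 5 + 1/(152 + 98) = 5 + 1/250 = 1251/250 ≈ 5.0040)
-12656*1/(61*H) + h/(-35460) = -12656/((1251/250)*61) - 433045/43304/(-35460) = -12656/76311/250 - 433045/43304*(-1/35460) = -12656*250/76311 + 86609/307111968 = -3164000/76311 + 86609/307111968 = -35988728056763/868000792224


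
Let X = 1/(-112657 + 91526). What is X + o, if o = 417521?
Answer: 8822636250/21131 ≈ 4.1752e+5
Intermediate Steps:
X = -1/21131 (X = 1/(-21131) = -1/21131 ≈ -4.7324e-5)
X + o = -1/21131 + 417521 = 8822636250/21131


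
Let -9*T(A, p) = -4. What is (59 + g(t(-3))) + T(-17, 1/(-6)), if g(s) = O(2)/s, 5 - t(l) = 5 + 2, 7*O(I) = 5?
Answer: 7445/126 ≈ 59.087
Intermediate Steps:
T(A, p) = 4/9 (T(A, p) = -⅑*(-4) = 4/9)
O(I) = 5/7 (O(I) = (⅐)*5 = 5/7)
t(l) = -2 (t(l) = 5 - (5 + 2) = 5 - 1*7 = 5 - 7 = -2)
g(s) = 5/(7*s)
(59 + g(t(-3))) + T(-17, 1/(-6)) = (59 + (5/7)/(-2)) + 4/9 = (59 + (5/7)*(-½)) + 4/9 = (59 - 5/14) + 4/9 = 821/14 + 4/9 = 7445/126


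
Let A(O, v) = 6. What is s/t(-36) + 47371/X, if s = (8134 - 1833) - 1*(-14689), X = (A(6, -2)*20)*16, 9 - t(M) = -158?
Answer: 48211757/320640 ≈ 150.36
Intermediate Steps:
t(M) = 167 (t(M) = 9 - 1*(-158) = 9 + 158 = 167)
X = 1920 (X = (6*20)*16 = 120*16 = 1920)
s = 20990 (s = 6301 + 14689 = 20990)
s/t(-36) + 47371/X = 20990/167 + 47371/1920 = 48211757/320640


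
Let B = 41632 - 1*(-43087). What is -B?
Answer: -84719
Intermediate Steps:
B = 84719 (B = 41632 + 43087 = 84719)
-B = -1*84719 = -84719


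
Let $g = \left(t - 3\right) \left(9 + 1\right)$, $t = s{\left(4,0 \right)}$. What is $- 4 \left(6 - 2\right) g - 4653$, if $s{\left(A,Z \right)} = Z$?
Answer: $-4173$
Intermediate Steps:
$t = 0$
$g = -30$ ($g = \left(0 - 3\right) \left(9 + 1\right) = \left(-3\right) 10 = -30$)
$- 4 \left(6 - 2\right) g - 4653 = - 4 \left(6 - 2\right) \left(-30\right) - 4653 = \left(-4\right) 4 \left(-30\right) - 4653 = \left(-16\right) \left(-30\right) - 4653 = 480 - 4653 = -4173$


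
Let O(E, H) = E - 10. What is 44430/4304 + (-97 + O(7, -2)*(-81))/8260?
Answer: 45952523/4443880 ≈ 10.341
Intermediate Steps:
O(E, H) = -10 + E
44430/4304 + (-97 + O(7, -2)*(-81))/8260 = 44430/4304 + (-97 + (-10 + 7)*(-81))/8260 = 44430*(1/4304) + (-97 - 3*(-81))*(1/8260) = 22215/2152 + (-97 + 243)*(1/8260) = 22215/2152 + 146*(1/8260) = 22215/2152 + 73/4130 = 45952523/4443880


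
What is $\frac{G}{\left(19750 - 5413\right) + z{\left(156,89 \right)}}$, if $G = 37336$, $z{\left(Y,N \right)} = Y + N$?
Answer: $\frac{18668}{7291} \approx 2.5604$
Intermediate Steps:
$z{\left(Y,N \right)} = N + Y$
$\frac{G}{\left(19750 - 5413\right) + z{\left(156,89 \right)}} = \frac{37336}{\left(19750 - 5413\right) + \left(89 + 156\right)} = \frac{37336}{14337 + 245} = \frac{37336}{14582} = 37336 \cdot \frac{1}{14582} = \frac{18668}{7291}$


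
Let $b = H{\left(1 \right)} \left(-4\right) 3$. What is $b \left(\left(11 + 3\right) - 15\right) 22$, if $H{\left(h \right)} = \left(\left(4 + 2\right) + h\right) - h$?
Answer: $1584$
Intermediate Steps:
$H{\left(h \right)} = 6$ ($H{\left(h \right)} = \left(6 + h\right) - h = 6$)
$b = -72$ ($b = 6 \left(-4\right) 3 = \left(-24\right) 3 = -72$)
$b \left(\left(11 + 3\right) - 15\right) 22 = - 72 \left(\left(11 + 3\right) - 15\right) 22 = - 72 \left(14 - 15\right) 22 = \left(-72\right) \left(-1\right) 22 = 72 \cdot 22 = 1584$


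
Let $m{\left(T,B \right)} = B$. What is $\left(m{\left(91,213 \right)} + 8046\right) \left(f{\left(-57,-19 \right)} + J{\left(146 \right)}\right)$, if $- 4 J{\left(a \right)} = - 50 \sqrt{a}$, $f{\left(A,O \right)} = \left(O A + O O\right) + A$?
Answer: $11455233 + \frac{206475 \sqrt{146}}{2} \approx 1.2703 \cdot 10^{7}$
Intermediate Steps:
$f{\left(A,O \right)} = A + O^{2} + A O$ ($f{\left(A,O \right)} = \left(A O + O^{2}\right) + A = \left(O^{2} + A O\right) + A = A + O^{2} + A O$)
$J{\left(a \right)} = \frac{25 \sqrt{a}}{2}$ ($J{\left(a \right)} = - \frac{\left(-50\right) \sqrt{a}}{4} = \frac{25 \sqrt{a}}{2}$)
$\left(m{\left(91,213 \right)} + 8046\right) \left(f{\left(-57,-19 \right)} + J{\left(146 \right)}\right) = \left(213 + 8046\right) \left(\left(-57 + \left(-19\right)^{2} - -1083\right) + \frac{25 \sqrt{146}}{2}\right) = 8259 \left(\left(-57 + 361 + 1083\right) + \frac{25 \sqrt{146}}{2}\right) = 8259 \left(1387 + \frac{25 \sqrt{146}}{2}\right) = 11455233 + \frac{206475 \sqrt{146}}{2}$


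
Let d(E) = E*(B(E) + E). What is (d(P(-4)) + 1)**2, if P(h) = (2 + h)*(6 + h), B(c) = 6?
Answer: 49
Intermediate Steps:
d(E) = E*(6 + E)
(d(P(-4)) + 1)**2 = ((12 + (-4)**2 + 8*(-4))*(6 + (12 + (-4)**2 + 8*(-4))) + 1)**2 = ((12 + 16 - 32)*(6 + (12 + 16 - 32)) + 1)**2 = (-4*(6 - 4) + 1)**2 = (-4*2 + 1)**2 = (-8 + 1)**2 = (-7)**2 = 49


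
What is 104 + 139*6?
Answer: 938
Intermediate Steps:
104 + 139*6 = 104 + 834 = 938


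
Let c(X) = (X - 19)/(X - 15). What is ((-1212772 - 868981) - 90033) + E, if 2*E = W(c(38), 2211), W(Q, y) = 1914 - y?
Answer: -4343869/2 ≈ -2.1719e+6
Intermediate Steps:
c(X) = (-19 + X)/(-15 + X)
E = -297/2 (E = (1914 - 1*2211)/2 = (1914 - 2211)/2 = (1/2)*(-297) = -297/2 ≈ -148.50)
((-1212772 - 868981) - 90033) + E = ((-1212772 - 868981) - 90033) - 297/2 = (-2081753 - 90033) - 297/2 = -2171786 - 297/2 = -4343869/2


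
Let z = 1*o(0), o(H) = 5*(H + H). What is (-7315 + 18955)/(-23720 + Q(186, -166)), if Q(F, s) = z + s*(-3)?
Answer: -5820/11611 ≈ -0.50125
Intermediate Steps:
o(H) = 10*H (o(H) = 5*(2*H) = 10*H)
z = 0 (z = 1*(10*0) = 1*0 = 0)
Q(F, s) = -3*s (Q(F, s) = 0 + s*(-3) = 0 - 3*s = -3*s)
(-7315 + 18955)/(-23720 + Q(186, -166)) = (-7315 + 18955)/(-23720 - 3*(-166)) = 11640/(-23720 + 498) = 11640/(-23222) = 11640*(-1/23222) = -5820/11611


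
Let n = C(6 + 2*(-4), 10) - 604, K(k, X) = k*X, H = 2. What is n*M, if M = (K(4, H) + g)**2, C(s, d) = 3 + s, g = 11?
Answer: -217683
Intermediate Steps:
K(k, X) = X*k
n = -603 (n = (3 + (6 + 2*(-4))) - 604 = (3 + (6 - 8)) - 604 = (3 - 2) - 604 = 1 - 604 = -603)
M = 361 (M = (2*4 + 11)**2 = (8 + 11)**2 = 19**2 = 361)
n*M = -603*361 = -217683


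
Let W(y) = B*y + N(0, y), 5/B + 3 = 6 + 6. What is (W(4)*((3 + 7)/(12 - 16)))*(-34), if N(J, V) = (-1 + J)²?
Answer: 2465/9 ≈ 273.89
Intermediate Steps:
B = 5/9 (B = 5/(-3 + (6 + 6)) = 5/(-3 + 12) = 5/9 ≈ 0.55556)
W(y) = 1 + 5*y/9 (W(y) = 5*y/9 + (-1 + 0)² = 5*y/9 + (-1)² = 5*y/9 + 1 = 1 + 5*y/9)
(W(4)*((3 + 7)/(12 - 16)))*(-34) = ((1 + (5/9)*4)*((3 + 7)/(12 - 16)))*(-34) = ((1 + 20/9)*(10/(-4)))*(-34) = (29*(10*(-¼))/9)*(-34) = ((29/9)*(-5/2))*(-34) = -145/18*(-34) = 2465/9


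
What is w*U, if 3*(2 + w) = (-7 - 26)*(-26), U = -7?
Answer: -1988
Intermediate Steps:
w = 284 (w = -2 + ((-7 - 26)*(-26))/3 = -2 + (-33*(-26))/3 = -2 + (⅓)*858 = -2 + 286 = 284)
w*U = 284*(-7) = -1988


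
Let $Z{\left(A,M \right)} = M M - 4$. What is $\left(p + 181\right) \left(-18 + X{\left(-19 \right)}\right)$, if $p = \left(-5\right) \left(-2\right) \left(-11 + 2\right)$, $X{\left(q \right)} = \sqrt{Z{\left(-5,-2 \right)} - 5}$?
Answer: $-1638 + 91 i \sqrt{5} \approx -1638.0 + 203.48 i$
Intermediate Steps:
$Z{\left(A,M \right)} = -4 + M^{2}$ ($Z{\left(A,M \right)} = M^{2} - 4 = -4 + M^{2}$)
$X{\left(q \right)} = i \sqrt{5}$ ($X{\left(q \right)} = \sqrt{\left(-4 + \left(-2\right)^{2}\right) - 5} = \sqrt{\left(-4 + 4\right) - 5} = \sqrt{0 - 5} = \sqrt{-5} = i \sqrt{5}$)
$p = -90$ ($p = 10 \left(-9\right) = -90$)
$\left(p + 181\right) \left(-18 + X{\left(-19 \right)}\right) = \left(-90 + 181\right) \left(-18 + i \sqrt{5}\right) = 91 \left(-18 + i \sqrt{5}\right) = -1638 + 91 i \sqrt{5}$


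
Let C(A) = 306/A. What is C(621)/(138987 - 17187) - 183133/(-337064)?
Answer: 27483889621/50584879800 ≈ 0.54332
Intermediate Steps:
C(621)/(138987 - 17187) - 183133/(-337064) = (306/621)/(138987 - 17187) - 183133/(-337064) = (306*(1/621))/121800 - 183133*(-1/337064) = (34/69)*(1/121800) + 183133/337064 = 17/4202100 + 183133/337064 = 27483889621/50584879800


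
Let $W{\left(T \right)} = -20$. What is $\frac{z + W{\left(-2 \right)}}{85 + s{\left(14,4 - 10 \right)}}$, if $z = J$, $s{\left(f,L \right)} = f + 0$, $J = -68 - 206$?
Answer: $- \frac{98}{33} \approx -2.9697$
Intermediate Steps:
$J = -274$ ($J = -68 - 206 = -274$)
$s{\left(f,L \right)} = f$
$z = -274$
$\frac{z + W{\left(-2 \right)}}{85 + s{\left(14,4 - 10 \right)}} = \frac{-274 - 20}{85 + 14} = - \frac{294}{99} = \left(-294\right) \frac{1}{99} = - \frac{98}{33}$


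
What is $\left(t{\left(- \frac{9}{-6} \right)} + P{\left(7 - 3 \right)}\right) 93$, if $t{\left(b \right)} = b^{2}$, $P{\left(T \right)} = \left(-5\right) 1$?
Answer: $- \frac{1023}{4} \approx -255.75$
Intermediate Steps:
$P{\left(T \right)} = -5$
$\left(t{\left(- \frac{9}{-6} \right)} + P{\left(7 - 3 \right)}\right) 93 = \left(\left(- \frac{9}{-6}\right)^{2} - 5\right) 93 = \left(\left(\left(-9\right) \left(- \frac{1}{6}\right)\right)^{2} - 5\right) 93 = \left(\left(\frac{3}{2}\right)^{2} - 5\right) 93 = \left(\frac{9}{4} - 5\right) 93 = \left(- \frac{11}{4}\right) 93 = - \frac{1023}{4}$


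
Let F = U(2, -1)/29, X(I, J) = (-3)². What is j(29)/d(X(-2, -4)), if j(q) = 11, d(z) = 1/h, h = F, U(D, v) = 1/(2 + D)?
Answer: 11/116 ≈ 0.094828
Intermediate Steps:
X(I, J) = 9
F = 1/116 (F = 1/((2 + 2)*29) = (1/29)/4 = (¼)*(1/29) = 1/116 ≈ 0.0086207)
h = 1/116 ≈ 0.0086207
d(z) = 116 (d(z) = 1/(1/116) = 116)
j(29)/d(X(-2, -4)) = 11/116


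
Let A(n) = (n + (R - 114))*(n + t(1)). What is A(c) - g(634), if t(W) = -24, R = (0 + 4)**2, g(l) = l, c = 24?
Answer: -634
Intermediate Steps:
R = 16 (R = 4**2 = 16)
A(n) = (-98 + n)*(-24 + n) (A(n) = (n + (16 - 114))*(n - 24) = (n - 98)*(-24 + n) = (-98 + n)*(-24 + n))
A(c) - g(634) = (2352 + 24**2 - 122*24) - 1*634 = (2352 + 576 - 2928) - 634 = 0 - 634 = -634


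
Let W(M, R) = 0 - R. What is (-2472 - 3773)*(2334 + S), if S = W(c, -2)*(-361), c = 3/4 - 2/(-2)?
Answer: -10066940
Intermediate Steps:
c = 7/4 (c = 3*(¼) - 2*(-½) = ¾ + 1 = 7/4 ≈ 1.7500)
W(M, R) = -R
S = -722 (S = -1*(-2)*(-361) = 2*(-361) = -722)
(-2472 - 3773)*(2334 + S) = (-2472 - 3773)*(2334 - 722) = -6245*1612 = -10066940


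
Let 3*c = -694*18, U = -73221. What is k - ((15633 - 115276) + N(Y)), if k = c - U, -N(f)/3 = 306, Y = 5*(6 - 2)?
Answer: 169618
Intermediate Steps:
Y = 20 (Y = 5*4 = 20)
N(f) = -918 (N(f) = -3*306 = -918)
c = -4164 (c = (-694*18)/3 = (1/3)*(-12492) = -4164)
k = 69057 (k = -4164 - 1*(-73221) = -4164 + 73221 = 69057)
k - ((15633 - 115276) + N(Y)) = 69057 - ((15633 - 115276) - 918) = 69057 - (-99643 - 918) = 69057 - 1*(-100561) = 69057 + 100561 = 169618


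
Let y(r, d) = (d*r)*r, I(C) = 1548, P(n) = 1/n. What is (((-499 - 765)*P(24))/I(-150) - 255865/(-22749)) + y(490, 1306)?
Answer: 5521265403896053/17607726 ≈ 3.1357e+8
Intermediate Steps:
y(r, d) = d*r²
(((-499 - 765)*P(24))/I(-150) - 255865/(-22749)) + y(490, 1306) = (((-499 - 765)/24)/1548 - 255865/(-22749)) + 1306*490² = (-1264*1/24*(1/1548) - 255865*(-1/22749)) + 1306*240100 = (-158/3*1/1548 + 255865/22749) + 313570600 = (-79/2322 + 255865/22749) + 313570600 = 197440453/17607726 + 313570600 = 5521265403896053/17607726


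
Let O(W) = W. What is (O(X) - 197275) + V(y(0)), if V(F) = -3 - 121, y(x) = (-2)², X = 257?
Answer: -197142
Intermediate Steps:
y(x) = 4
V(F) = -124
(O(X) - 197275) + V(y(0)) = (257 - 197275) - 124 = -197018 - 124 = -197142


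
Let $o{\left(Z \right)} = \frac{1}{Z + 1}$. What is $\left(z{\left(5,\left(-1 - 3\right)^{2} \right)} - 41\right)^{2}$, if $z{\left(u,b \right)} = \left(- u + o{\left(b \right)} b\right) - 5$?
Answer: $\frac{724201}{289} \approx 2505.9$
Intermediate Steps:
$o{\left(Z \right)} = \frac{1}{1 + Z}$
$z{\left(u,b \right)} = -5 - u + \frac{b}{1 + b}$ ($z{\left(u,b \right)} = \left(- u + \frac{b}{1 + b}\right) - 5 = -5 - u + \frac{b}{1 + b}$)
$\left(z{\left(5,\left(-1 - 3\right)^{2} \right)} - 41\right)^{2} = \left(\frac{\left(-1 - 3\right)^{2} - \left(1 + \left(-1 - 3\right)^{2}\right) \left(5 + 5\right)}{1 + \left(-1 - 3\right)^{2}} - 41\right)^{2} = \left(\frac{\left(-4\right)^{2} - \left(1 + \left(-4\right)^{2}\right) 10}{1 + \left(-4\right)^{2}} - 41\right)^{2} = \left(\frac{16 - \left(1 + 16\right) 10}{1 + 16} - 41\right)^{2} = \left(\frac{16 - 17 \cdot 10}{17} - 41\right)^{2} = \left(\frac{16 - 170}{17} - 41\right)^{2} = \left(\frac{1}{17} \left(-154\right) - 41\right)^{2} = \left(- \frac{154}{17} - 41\right)^{2} = \left(- \frac{851}{17}\right)^{2} = \frac{724201}{289}$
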